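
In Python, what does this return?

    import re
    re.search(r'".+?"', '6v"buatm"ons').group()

'"buatm"'

`search` walks the string left to right and returns the first match it finds.
The match spans [2:9] → '"buatm"'.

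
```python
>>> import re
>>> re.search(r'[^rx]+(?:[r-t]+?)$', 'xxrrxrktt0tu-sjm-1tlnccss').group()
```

Pattern: one or more of any character except [rx]; then one or more of a character in [r-t] (lazy) (non-capturing group); then anchored at the end.
The match spans [6:25] → 'ktt0tu-sjm-1tlnccss'.

'ktt0tu-sjm-1tlnccss'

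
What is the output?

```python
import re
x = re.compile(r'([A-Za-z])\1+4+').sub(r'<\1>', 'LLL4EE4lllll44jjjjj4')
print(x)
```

`\1` has to match the exact text group 1 already captured.
The replacement refers to a captured group, so each match is rewritten using its own captured text.

<L><E><l><j>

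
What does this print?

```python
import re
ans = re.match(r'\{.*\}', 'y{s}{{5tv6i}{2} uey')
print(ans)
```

None

`match` is anchored at position 0; if the pattern doesn't fit there, it returns None.
Here the string doesn't start with a match, so the call returns None.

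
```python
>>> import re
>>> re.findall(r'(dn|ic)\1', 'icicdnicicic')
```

`\1` has to match the exact text group 1 already captured.
With a single group, `findall` returns only what that group captured — 2 items.

['ic', 'ic']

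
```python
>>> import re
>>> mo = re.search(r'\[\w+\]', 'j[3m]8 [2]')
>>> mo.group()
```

'[3m]'

`re.search` scans for the first position where the pattern succeeds.
The match spans [1:5] → '[3m]'.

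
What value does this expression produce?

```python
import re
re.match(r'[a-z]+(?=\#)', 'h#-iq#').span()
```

(0, 1)

The positive lookaround only admits positions where the adjacent text matches; those characters stay outside the span.
`match` is anchored at position 0; if the pattern doesn't fit there, it returns None.
The match spans [0:1] → 'h'.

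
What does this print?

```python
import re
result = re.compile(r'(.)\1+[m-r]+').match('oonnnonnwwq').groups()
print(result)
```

After group 1 captures some text, `\1` only succeeds where that same text appears again.
`re.match` only tries the pattern at the start of the string.
The match spans [0:8] → 'oonnnonn'.
Captured: group 1 = 'o'.

('o',)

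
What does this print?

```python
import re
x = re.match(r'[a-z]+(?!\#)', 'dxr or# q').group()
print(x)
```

dxr

`(?!…)`/`(?<!…)` only lets a position through if the neighbouring text does NOT match; no characters are consumed.
With `match`, the pattern is implicitly anchored at the beginning.
The match spans [0:3] → 'dxr'.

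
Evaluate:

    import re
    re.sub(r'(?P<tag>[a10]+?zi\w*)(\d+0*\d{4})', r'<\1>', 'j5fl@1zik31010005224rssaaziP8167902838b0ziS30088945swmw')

'j5fl@<1zik31010005224rssaaziP8167902838b0ziS300>swmw'

`\1` in the replacement pulls in group 1's text for each match.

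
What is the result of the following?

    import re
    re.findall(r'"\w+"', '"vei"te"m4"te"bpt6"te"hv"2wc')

['"vei"', '"m4"', '"bpt6"', '"hv"']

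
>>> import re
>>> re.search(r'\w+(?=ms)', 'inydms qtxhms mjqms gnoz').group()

Because the assertion is zero-width, the text it checks is not consumed and won't appear in the result.
`search` walks the string left to right and returns the first match it finds.
The match spans [0:4] → 'inyd'.

'inyd'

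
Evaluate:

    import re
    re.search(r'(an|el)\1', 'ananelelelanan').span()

(0, 4)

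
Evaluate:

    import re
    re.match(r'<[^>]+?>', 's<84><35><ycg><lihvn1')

`match` is anchored at position 0; if the pattern doesn't fit there, it returns None.
Here the pattern fails at index 0, so the call returns None.

None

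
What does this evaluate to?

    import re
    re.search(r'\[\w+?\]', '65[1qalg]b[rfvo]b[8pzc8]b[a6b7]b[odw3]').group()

'[1qalg]'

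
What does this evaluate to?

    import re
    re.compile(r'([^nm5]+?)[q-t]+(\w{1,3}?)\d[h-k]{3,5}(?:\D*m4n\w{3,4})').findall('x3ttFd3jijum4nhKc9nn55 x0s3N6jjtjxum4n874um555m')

[('x3', 'Fd')]

Pattern: one or more of any character except [nm5] (lazy) (captured); then one or more of a character in [q-t]; then 1 to 3 of a word character (lazy) (captured); then a digit, then 3 to 5 of a character in [h-k]; then zero or more of a non-digit, then the literal 'm4n', then 3 to 4 of a word character (non-capturing group).
The `?` after the quantifier makes it lazy — it takes as little as possible before letting the rest of the pattern try.
Walking the string: at [0:18] match 'x3ttFd3jijum4nhKc9', groups = ('x3', 'Fd').
2 groups means the one result is a tuple of 2 captured strings — 1 here.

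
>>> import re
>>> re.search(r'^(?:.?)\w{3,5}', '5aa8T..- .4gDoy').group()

'5aa8T'

The match spans [0:5] → '5aa8T'.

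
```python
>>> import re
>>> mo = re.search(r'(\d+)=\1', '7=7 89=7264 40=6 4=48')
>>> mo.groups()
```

`\1` has to match the exact text group 1 already captured.
`search` walks the string left to right and returns the first match it finds.
The match spans [0:3] → '7=7'.
Captured: group 1 = '7'.

('7',)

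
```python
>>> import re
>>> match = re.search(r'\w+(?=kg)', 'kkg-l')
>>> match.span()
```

(0, 1)

The `(?=…)`/`(?<=…)` assertion just peeks at neighbouring text; it doesn't advance the match position.
`re.search` tries every starting position until one works.
The match spans [0:1] → 'k'.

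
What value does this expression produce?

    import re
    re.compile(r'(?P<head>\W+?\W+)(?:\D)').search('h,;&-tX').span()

The match spans [1:6] → ',;&-t'.

(1, 6)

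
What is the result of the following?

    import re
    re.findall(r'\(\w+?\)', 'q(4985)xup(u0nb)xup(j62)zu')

Walking the string: at [1:7] → '(4985)'; at [10:16] → '(u0nb)'; at [19:24] → '(j62)'.
`findall` yields the raw match text (3 of them) because the pattern has no groups.

['(4985)', '(u0nb)', '(j62)']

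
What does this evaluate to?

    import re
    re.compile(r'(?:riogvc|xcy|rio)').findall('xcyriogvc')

['xcy', 'riogvc']

Branches in `(...|...)` are attempted left-to-right; the first branch that allows the whole pattern to succeed is taken.
Matches: at [0:3] → 'xcy'; at [3:9] → 'riogvc'.
`findall` yields the raw match text (2 of them) because the pattern has no groups.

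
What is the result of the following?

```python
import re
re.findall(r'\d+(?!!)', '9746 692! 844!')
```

['9746', '69', '84']

`(?!…)`/`(?<!…)` only lets a position through if the neighbouring text does NOT match; no characters are consumed.
Walking the string: at [0:4] → '9746'; at [5:7] → '69'; at [10:12] → '84'.
Since nothing is captured, `findall` lists the 3 matched substrings directly.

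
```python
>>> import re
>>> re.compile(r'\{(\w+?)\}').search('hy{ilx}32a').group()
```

'{ilx}'

Unlike `match`, `search` isn't anchored — it looks for the pattern anywhere in the string.
The match spans [2:7] → '{ilx}'.
Captured: group 1 = 'ilx'.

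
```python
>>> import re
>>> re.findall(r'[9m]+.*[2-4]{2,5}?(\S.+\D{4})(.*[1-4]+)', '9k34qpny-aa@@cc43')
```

The pattern matches one or more of one of [9m], then zero or more of any character, then 2 to 5 of a character in [2-4] (lazy); then a non-whitespace character, then one or more of any character, then exactly 4 of a non-digit (captured); then zero or more of any character, then one or more of a character in [1-4] (captured).
Matches: at [0:17] match '9k34qpny-aa@@cc43', groups = ('qpny-aa@@cc', '43').
2 groups means the one result is a tuple of 2 captured strings — 1 here.

[('qpny-aa@@cc', '43')]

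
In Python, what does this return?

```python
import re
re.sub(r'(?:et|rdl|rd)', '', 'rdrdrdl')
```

''

The regex engine tests alternatives in the order written; an earlier branch that matches wins even if a later one would match more.
Matches: at [0:2] → 'rd'; at [2:4] → 'rd'; at [4:7] → 'rdl'.
Every occurrence is swapped for ''.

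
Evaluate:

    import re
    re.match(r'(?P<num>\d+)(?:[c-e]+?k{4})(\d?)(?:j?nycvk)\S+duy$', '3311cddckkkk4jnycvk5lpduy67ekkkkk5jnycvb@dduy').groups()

('3311', '4')

The match spans [0:45] → '3311cddckkkk4jnycvk5lpduy67ekkkkk5jnycvb@dduy'.
Captured: group 1 = '3311', group 2 = '4'.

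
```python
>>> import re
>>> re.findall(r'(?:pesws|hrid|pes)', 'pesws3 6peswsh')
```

Alternation tries branches left to right and keeps the first one that lets the overall match succeed at that position.
`findall` yields the raw match text (2 of them) because the pattern has no groups.

['pesws', 'pesws']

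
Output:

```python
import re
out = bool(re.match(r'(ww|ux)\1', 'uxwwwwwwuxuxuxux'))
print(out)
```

After group 1 captures some text, `\1` only succeeds where that same text appears again.
`re.match` won't scan ahead — the pattern has to work from the very first character.
Here position 0 doesn't satisfy it, so the call returns None, and `bool(None)` is False.

False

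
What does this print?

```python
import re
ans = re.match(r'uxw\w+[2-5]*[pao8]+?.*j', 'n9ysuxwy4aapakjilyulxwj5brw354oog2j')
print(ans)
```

None

`re.match` only tries the pattern at the start of the string.
Here the pattern fails at index 0, so the call returns None.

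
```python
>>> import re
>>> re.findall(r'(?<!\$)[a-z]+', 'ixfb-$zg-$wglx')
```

['ixfb', 'g', 'glx']

A negative assertion filters positions out without eating any characters.
Walking the string: at [0:4] → 'ixfb'; at [7:8] → 'g'; at [11:14] → 'glx'.
Since nothing is captured, `findall` lists the 3 matched substrings directly.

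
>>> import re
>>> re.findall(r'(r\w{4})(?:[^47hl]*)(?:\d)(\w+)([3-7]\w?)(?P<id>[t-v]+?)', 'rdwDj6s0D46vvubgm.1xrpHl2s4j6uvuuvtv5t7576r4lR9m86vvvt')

[('rdwDj', 'D4', '6v', 'v'), ('rpHl2', 'j6uvuuvtv5t7576r4lR9m8', '6v', 'v')]

Pattern: the literal 'r', then exactly 4 of a word character (captured); then zero or more of any character except [47hl] (non-capturing group); then a digit (non-capturing group); then one or more of a word character (captured); then a character in [3-7], then optionally a word character (captured); then one or more of a character in [t-v] (lazy) (captured as 'id').
A `+?`/`*?`/`{m,n}?` starts at its minimum and grows only as far as needed for what follows to match.
Matches: at [0:13] match 'rdwDj6s0D46vv', groups = ('rdwDj', 'D4', '6v', 'v'); at [20:52] match 'rpHl2s4j6uvuuvtv5t7576r4lR9m86vv', groups = ('rpHl2', 'j6uvuuvtv5t7576r4lR9m8', '6v', 'v').
Multiple groups make `findall` return tuples — one 4-tuple for each match.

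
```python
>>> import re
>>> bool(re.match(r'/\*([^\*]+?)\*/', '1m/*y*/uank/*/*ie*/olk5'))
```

False

With `match`, the pattern is implicitly anchored at the beginning.
Here the pattern fails at index 0, so the call returns None, and `bool(None)` is False.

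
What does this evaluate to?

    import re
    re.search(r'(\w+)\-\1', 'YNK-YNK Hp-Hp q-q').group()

'YNK-YNK'

After group 1 captures some text, `\1` only succeeds where that same text appears again.
The match spans [0:7] → 'YNK-YNK'.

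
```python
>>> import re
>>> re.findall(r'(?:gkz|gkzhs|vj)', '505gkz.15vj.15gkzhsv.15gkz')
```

The regex engine tests alternatives in the order written; an earlier branch that matches wins even if a later one would match more.
No capturing groups, so `findall` returns the 4 full match strings.

['gkz', 'vj', 'gkz', 'gkz']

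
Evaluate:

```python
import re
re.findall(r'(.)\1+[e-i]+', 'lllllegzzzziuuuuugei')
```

After group 1 captures some text, `\1` only succeeds where that same text appears again.
Walking the string: at [0:7] match 'llllleg', group 1 = 'l'; at [7:12] match 'zzzzi', group 1 = 'z'; at [12:20] match 'uuuuugei', group 1 = 'u'.
With a single group, `findall` returns only what that group captured — 3 items.

['l', 'z', 'u']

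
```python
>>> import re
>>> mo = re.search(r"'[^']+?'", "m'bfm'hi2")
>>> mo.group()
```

The match spans [1:6] → "'bfm'".

"'bfm'"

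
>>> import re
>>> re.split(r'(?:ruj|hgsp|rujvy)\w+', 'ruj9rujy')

Matches to split on: at [0:8] → 'ruj9rujy'.
`split` removes every match and returns the 2 fragments in between.

['', '']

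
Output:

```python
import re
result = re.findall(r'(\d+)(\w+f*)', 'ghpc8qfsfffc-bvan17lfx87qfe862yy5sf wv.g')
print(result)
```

[('8', 'qfsfffc'), ('17', 'lfx87qfe862yy5sf')]

Pattern: one or more of a digit (captured); then one or more of a word character, then zero or more of the literal 'f' (captured).
Scanning left to right: at [4:12] match '8qfsfffc', groups = ('8', 'qfsfffc'); at [17:35] match '17lfx87qfe862yy5sf', groups = ('17', 'lfx87qfe862yy5sf').
Multiple groups make `findall` return tuples — one 2-tuple for each match.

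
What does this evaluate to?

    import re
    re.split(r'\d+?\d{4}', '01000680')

Pattern: one or more of a digit (lazy); then exactly 4 of a digit.
A `+?`/`*?`/`{m,n}?` starts at its minimum and grows only as far as needed for what follows to match.
Matches to split on: at [0:5] → '01000'.
The string is cut at each match, leaving 2 pieces.

['', '680']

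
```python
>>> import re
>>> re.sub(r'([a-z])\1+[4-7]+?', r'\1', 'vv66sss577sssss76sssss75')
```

'v6s77s6s5'

After group 1 captures some text, `\1` only succeeds where that same text appears again.
Matches: at [0:3] → 'vv6'; at [4:8] → 'sss5'; at [10:16] → 'sssss7'; at [17:23] → 'sssss7'.
`\1` in the replacement pulls in group 1's text for each match.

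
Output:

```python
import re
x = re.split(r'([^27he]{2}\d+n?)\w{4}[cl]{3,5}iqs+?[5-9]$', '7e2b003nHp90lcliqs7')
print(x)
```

['7e2', 'b003n', '']

The pattern matches exactly 2 of any character except [27he], then one or more of a digit, then optionally the literal 'n' (captured); then exactly 4 of a word character, then 3 to 5 of one of [cl]; then the literal 'iq', then one or more of the literal 's' (lazy), then a character in [5-9]; then anchored at the end.
With a capturing group present, the delimiter's captured portion is kept in the result list.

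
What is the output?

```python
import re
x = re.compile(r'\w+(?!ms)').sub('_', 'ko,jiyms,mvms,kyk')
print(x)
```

_,_,_,_

A negative assertion filters positions out without eating any characters.
Matches: at [0:2] → 'ko'; at [3:8] → 'jiyms'; at [9:13] → 'mvms'; at [14:17] → 'kyk'.
Every occurrence is swapped for '_'.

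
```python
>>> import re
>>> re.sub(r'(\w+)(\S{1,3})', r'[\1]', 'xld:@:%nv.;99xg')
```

'[xld]%[nv][9x]'

`\1` in the replacement pulls in group 1's text for each match.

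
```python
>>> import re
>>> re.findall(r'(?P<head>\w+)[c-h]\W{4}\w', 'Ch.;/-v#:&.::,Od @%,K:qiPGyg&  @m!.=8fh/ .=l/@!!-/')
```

['C', 'O', 'qiPGy', '8f']

The pattern matches one or more of a word character (captured as 'head'); then a character in [c-h], then exactly 4 of a non-word character, then a word character.
Scanning left to right: at [0:7] match 'Ch.;/-v', group 1 = 'C'; at [14:21] match 'Od @%,K', group 1 = 'O'; at [22:33] match 'qiPGyg&  @m', group 1 = 'qiPGy'; at [36:44] match '8fh/ .=l', group 1 = '8f'.
`findall` collects group 1 from each match (4 total).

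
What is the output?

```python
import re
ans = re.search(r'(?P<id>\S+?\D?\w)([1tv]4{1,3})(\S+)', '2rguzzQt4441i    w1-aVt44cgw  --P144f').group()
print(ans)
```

2rguzzQt4441i

The match spans [0:13] → '2rguzzQt4441i'.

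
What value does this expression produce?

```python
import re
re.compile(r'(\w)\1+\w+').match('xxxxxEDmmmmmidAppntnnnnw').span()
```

(0, 24)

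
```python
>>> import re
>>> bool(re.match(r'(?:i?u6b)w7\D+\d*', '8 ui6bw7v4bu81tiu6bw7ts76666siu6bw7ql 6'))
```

False

`re.match` only tries the pattern at the start of the string.
Here the string doesn't start with a match, so the call returns None, and `bool(None)` is False.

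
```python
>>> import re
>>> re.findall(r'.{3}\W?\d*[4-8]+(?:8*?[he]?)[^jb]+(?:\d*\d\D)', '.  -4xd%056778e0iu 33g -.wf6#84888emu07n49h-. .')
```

Pattern: exactly 3 of any character, then optionally a non-word character, then zero or more of a digit; then one or more of a character in [4-8]; then zero or more of the literal '8' (lazy), then optionally one of [he] (non-capturing group); then one or more of any character except [jb]; then zero or more of a digit, then a digit, then a non-digit (non-capturing group).
Scanning left to right: at [0:43] → '.  -4xd%056778e0iu 33g -.wf6#84888emu07n49h'.
No capturing groups, so `findall` returns the 1 full match string.

['.  -4xd%056778e0iu 33g -.wf6#84888emu07n49h']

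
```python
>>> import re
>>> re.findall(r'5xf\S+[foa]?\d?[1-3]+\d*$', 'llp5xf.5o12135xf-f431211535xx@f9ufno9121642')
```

['5xf.5o12135xf-f431211535xx@f9ufno9121642']

The pattern matches the literal '5xf', then one or more of a non-whitespace character, then optionally one of [foa]; then optionally a digit, then one or more of a character in [1-3], then zero or more of a digit; then anchored at the end.
Walking the string: at [3:43] → '5xf.5o12135xf-f431211535xx@f9ufno9121642'.
`findall` yields the raw match text (1 of them) because the pattern has no groups.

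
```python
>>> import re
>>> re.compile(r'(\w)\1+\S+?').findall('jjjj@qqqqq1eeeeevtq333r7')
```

['j', 'q', 'e', '3']

A backreference is literal: `\1` must see the identical characters the first group matched.
Matches: at [0:5] match 'jjjj@', group 1 = 'j'; at [5:11] match 'qqqqq1', group 1 = 'q'; at [11:17] match 'eeeeev', group 1 = 'e'; at [19:23] match '333r', group 1 = '3'.
One capturing group, so `findall` returns just the captured substring from each match — 4 in all.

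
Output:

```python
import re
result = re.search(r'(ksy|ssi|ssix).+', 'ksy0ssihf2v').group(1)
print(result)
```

ksy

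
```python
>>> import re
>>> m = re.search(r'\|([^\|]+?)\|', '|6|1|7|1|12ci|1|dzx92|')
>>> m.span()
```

(0, 3)

The match spans [0:3] → '|6|'.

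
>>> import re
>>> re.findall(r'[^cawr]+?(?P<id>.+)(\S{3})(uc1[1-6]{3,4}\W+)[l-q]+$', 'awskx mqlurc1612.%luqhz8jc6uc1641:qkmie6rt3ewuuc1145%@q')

[('kx mqlurc1612.%luqhz8jc6uc1641:qkmie6rt3', 'ewu', 'uc1145%@')]

The pattern matches one or more of any character except [cawr] (lazy); then one or more of any character (captured as 'id'); then exactly 3 of a non-whitespace character (captured); then the literal 'uc1', then 3 to 4 of a character in [1-6], then one or more of a non-word character (captured); then one or more of a character in [l-q]; then anchored at the end.
Walking the string: at [2:55] match 'skx mqlurc1612.%luqhz8jc6uc1641:qkmie6rt3ewuuc1145%@q', groups = ('kx mqlurc1612.%luqhz8jc6uc1641:qkmie6rt3', 'ewu', 'uc1145%@').
Multiple groups make `findall` return tuples — one 3-tuple for the one match.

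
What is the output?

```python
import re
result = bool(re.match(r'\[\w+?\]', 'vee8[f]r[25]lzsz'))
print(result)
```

False

`re.match` only tries the pattern at the start of the string.
Here the string doesn't start with a match, so the call returns None, and `bool(None)` is False.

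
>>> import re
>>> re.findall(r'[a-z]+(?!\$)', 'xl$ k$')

['x']

The negative lookaround is zero-width — it rules out positions where the adjacent text would match, without consuming anything.
Walking the string: at [0:1] → 'x'.
With no groups in the pattern, `findall` gives back each whole match — 1 here.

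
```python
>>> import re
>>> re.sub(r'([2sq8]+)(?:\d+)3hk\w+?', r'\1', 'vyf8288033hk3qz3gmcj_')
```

This matches one or more of one of [2sq8] (captured); then one or more of a digit (non-capturing group); then the literal '3hk', then one or more of a word character (lazy).
Matches: at [3:13] → '8288033hk3'.
Each match is replaced using the text its own group 1 captured.

'vyf8288qz3gmcj_'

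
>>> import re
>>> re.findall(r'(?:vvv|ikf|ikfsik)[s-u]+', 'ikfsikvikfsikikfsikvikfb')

['ikfs', 'ikfs', 'ikfs']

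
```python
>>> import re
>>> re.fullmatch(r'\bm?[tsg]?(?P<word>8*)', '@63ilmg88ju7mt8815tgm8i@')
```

None

The pattern matches a word boundary (`\b`, zero-width); then optionally a literal 'm', then optionally one of [tsg]; then zero or more of a literal '8' (captured as 'word').
For `fullmatch`, every character of the input must be accounted for by the pattern.
Here the pattern can't cover the whole string, so the call returns None.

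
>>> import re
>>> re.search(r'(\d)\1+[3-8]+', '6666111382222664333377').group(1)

'6'

`\1` has to match the exact text group 1 already captured.
`search` walks the string left to right and returns the first match it finds.
The match spans [0:4] → '6666'.
Captured: group 1 = '6'.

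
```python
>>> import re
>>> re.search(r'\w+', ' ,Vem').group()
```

'Vem'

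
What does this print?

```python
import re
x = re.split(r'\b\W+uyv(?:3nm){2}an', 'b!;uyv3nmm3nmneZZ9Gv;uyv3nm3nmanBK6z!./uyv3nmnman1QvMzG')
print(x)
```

['b!;uyv3nmm3nmneZZ9Gv', 'BK6z!./uyv3nmnman1QvMzG']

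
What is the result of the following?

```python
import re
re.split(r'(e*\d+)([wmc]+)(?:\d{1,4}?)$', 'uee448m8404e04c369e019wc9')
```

['uee448m8404e04c369', 'e019', 'wc', '']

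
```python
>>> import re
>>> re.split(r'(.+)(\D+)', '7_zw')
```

Pattern: one or more of any character (captured); then one or more of a non-digit (captured).
`re.split` interleaves the captured-group text with the surrounding fragments.

['', '7_z', 'w', '']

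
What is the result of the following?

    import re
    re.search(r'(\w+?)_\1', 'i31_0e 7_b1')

`\1` has to match the exact text group 1 already captured.
Here no position works, so the call returns None.

None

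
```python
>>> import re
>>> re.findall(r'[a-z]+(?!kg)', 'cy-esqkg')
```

A negative assertion filters positions out without eating any characters.
Since nothing is captured, `findall` lists the 2 matched substrings directly.

['cy', 'esqkg']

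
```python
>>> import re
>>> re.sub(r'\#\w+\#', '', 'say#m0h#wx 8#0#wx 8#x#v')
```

'saywx 8wx 8v'

Matches: at [3:8] → '#m0h#'; at [12:15] → '#0#'; at [19:22] → '#x#'.
Each match is replaced by ''.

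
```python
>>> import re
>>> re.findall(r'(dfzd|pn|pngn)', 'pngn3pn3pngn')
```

`|` is ordered: at each position the engine commits to the first alternative that works.
With a single group, `findall` returns only what that group captured — 3 items.

['pn', 'pn', 'pn']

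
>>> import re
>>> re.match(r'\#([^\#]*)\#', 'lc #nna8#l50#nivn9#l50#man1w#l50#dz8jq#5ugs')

`match` is anchored at position 0; if the pattern doesn't fit there, it returns None.
Here the pattern fails at index 0, so the call returns None.

None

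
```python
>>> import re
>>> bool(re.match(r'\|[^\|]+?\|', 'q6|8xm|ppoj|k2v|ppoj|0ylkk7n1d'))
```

`match` is anchored at position 0; if the pattern doesn't fit there, it returns None.
Here the string doesn't start with a match, so the call returns None, and `bool(None)` is False.

False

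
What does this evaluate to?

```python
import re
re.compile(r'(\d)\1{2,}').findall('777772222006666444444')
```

['7', '2', '6', '4']

The backreference `\1` re-matches whatever the first group consumed, character for character.
`findall` collects group 1 from each match (4 total).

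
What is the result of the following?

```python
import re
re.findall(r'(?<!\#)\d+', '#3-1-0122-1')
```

['1', '0122', '1']

Because the assertion is negative and zero-width, positions next to the forbidden text are skipped.
Matches: at [3:4] → '1'; at [5:9] → '0122'; at [10:11] → '1'.
`findall` yields the raw match text (3 of them) because the pattern has no groups.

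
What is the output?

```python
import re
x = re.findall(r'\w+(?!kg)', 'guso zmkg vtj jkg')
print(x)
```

['guso', 'zmkg', 'vtj', 'jkg']

The negative lookaround is zero-width — it rules out positions where the adjacent text would match, without consuming anything.
Scanning left to right: at [0:4] → 'guso'; at [5:9] → 'zmkg'; at [10:13] → 'vtj'; at [14:17] → 'jkg'.
`findall` yields the raw match text (4 of them) because the pattern has no groups.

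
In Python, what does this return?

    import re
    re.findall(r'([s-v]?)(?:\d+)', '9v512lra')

This matches optionally a character in [s-v] (captured); then one or more of a digit (non-capturing group).
Scanning left to right: at [0:1] match '9', group 1 = ''; at [1:5] match 'v512', group 1 = 'v'.
With a single group, `findall` returns only what that group captured — 2 items.

['', 'v']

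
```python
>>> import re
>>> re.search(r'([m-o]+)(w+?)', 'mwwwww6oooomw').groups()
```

This matches one or more of a character in [m-o] (captured); then one or more of a literal 'w' (lazy) (captured).
A non-greedy quantifier consumes as few characters as it can — just enough that the remainder of the pattern still matches from where it stops; whatever follows it matches normally.
`re.search` tries every starting position until one works.
The match spans [0:2] → 'mw'.
Captured: group 1 = 'm', group 2 = 'w'.

('m', 'w')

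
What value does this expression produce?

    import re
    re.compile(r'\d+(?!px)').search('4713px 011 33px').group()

'471'

The negative lookahead/lookbehind blocks any match where the forbidden context is present.
Unlike `match`, `search` isn't anchored — it looks for the pattern anywhere in the string.
The match spans [0:3] → '471'.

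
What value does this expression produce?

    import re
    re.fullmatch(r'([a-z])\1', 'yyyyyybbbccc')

None

A backreference is literal: `\1` must see the identical characters the first group matched.
`fullmatch` succeeds only if the pattern covers the string from start to end.
Here the string isn't matched end-to-end, so the call returns None.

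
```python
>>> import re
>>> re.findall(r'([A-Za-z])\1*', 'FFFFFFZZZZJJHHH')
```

A backreference is literal: `\1` must see the identical characters the first group matched.
One capturing group, so `findall` returns just the captured substring from each match — 4 in all.

['F', 'Z', 'J', 'H']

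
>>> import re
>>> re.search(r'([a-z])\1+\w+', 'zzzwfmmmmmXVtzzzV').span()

`\1` is not a pattern — it's the concrete string captured by group 1, re-applied verbatim.
`re.search` scans for the first position where the pattern succeeds.
The match spans [0:17] → 'zzzwfmmmmmXVtzzzV'.
Captured: group 1 = 'z'.

(0, 17)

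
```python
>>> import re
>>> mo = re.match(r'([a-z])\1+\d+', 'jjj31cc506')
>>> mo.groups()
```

A backreference is literal: `\1` must see the identical characters the first group matched.
`match` is anchored at position 0; if the pattern doesn't fit there, it returns None.
The match spans [0:5] → 'jjj31'.
Captured: group 1 = 'j'.

('j',)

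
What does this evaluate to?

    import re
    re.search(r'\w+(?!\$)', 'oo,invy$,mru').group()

'oo'

The negative lookaround is zero-width — it rules out positions where the adjacent text would match, without consuming anything.
Unlike `match`, `search` isn't anchored — it looks for the pattern anywhere in the string.
The match spans [0:2] → 'oo'.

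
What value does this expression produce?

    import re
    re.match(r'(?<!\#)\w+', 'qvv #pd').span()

(0, 3)

Because the assertion is negative and zero-width, positions next to the forbidden text are skipped.
With `match`, the pattern is implicitly anchored at the beginning.
The match spans [0:3] → 'qvv'.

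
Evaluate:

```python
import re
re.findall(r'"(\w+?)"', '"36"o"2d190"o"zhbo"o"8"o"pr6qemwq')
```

['36', '2d190', 'zhbo', '8']

Scanning left to right: at [0:4] match '"36"', group 1 = '36'; at [5:12] match '"2d190"', group 1 = '2d190'; at [13:19] match '"zhbo"', group 1 = 'zhbo'; at [20:23] match '"8"', group 1 = '8'.
With a single group, `findall` returns only what that group captured — 4 items.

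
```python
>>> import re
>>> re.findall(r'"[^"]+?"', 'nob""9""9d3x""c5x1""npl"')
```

Matches: at [4:7] → '"9"'; at [7:13] → '"9d3x"'; at [13:19] → '"c5x1"'; at [19:24] → '"npl"'.
No capturing groups, so `findall` returns the 4 full match strings.

['"9"', '"9d3x"', '"c5x1"', '"npl"']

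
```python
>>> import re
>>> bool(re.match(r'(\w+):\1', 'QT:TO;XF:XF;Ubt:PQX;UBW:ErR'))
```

False

`re.match` won't scan ahead — the pattern has to work from the very first character.
Here position 0 doesn't satisfy it, so the call returns None, and `bool(None)` is False.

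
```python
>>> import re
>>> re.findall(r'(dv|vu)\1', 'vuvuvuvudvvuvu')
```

['vu', 'vu', 'vu']

After group 1 captures some text, `\1` only succeeds where that same text appears again.
With a single group, `findall` returns only what that group captured — 3 items.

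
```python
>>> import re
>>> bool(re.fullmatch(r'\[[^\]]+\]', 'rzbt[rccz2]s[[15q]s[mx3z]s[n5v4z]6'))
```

False

`fullmatch` succeeds only if the pattern covers the string from start to end.
Here there's no way to consume every character, so the call returns None, and `bool(None)` is False.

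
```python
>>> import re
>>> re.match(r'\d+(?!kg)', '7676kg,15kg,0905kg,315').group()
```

'767'

The negative lookahead/lookbehind blocks any match where the forbidden context is present.
`re.match` only tries the pattern at the start of the string.
The match spans [0:3] → '767'.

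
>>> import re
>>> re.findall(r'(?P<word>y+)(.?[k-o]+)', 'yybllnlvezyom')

This matches one or more of a literal 'y' (captured as 'word'); then optionally any character, then one or more of a character in [k-o] (captured).
Walking the string: at [0:7] match 'yybllnl', groups = ('yy', 'bllnl'); at [10:13] match 'yom', groups = ('y', 'om').
With 2 capturing groups, `findall` returns a 2-tuple per match.

[('yy', 'bllnl'), ('y', 'om')]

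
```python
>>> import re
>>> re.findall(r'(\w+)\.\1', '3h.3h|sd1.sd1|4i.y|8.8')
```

`\1` has to match the exact text group 1 already captured.
Because there's exactly one group, `findall` drops the full match and keeps group 1 from each hit.

['3h', 'sd1', '8']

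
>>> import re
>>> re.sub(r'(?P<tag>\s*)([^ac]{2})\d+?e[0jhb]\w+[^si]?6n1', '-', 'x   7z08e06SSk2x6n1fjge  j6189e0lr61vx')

'x-fjge  j6189e0lr61vx'

Pattern: zero or more of whitespace (captured as 'tag'); then exactly 2 of any character except [ac] (captured); then one or more of a digit (lazy); then a literal 'e', then one of [0jhb], then one or more of a word character; then optionally any character except [si], then the literal '6n1'.
Every occurrence is swapped for '-'.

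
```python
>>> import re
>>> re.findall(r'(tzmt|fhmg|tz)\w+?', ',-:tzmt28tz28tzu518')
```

['tzmt', 'tz', 'tz']

Alternation isn't longest-match — the leftmost alternative that fits at this position is chosen.
`findall` collects group 1 from each match (3 total).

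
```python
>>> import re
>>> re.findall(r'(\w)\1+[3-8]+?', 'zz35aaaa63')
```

After group 1 captures some text, `\1` only succeeds where that same text appears again.
`findall` collects group 1 from each match (2 total).

['z', 'a']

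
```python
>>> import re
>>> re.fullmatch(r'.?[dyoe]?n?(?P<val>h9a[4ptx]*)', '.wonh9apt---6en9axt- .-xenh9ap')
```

The pattern matches optionally any character, then optionally one of [dyoe], then optionally the literal 'n'; then the literal 'h9a', then zero or more of one of [4ptx] (captured as 'val').
`re.fullmatch` is like wrapping the pattern in `^…$` (in single-line mode).
Here there's no way to consume every character, so the call returns None.

None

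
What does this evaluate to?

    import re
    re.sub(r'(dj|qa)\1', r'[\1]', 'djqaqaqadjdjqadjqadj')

`\1` has to match the exact text group 1 already captured.
Matches: at [2:6] → 'qaqa'; at [8:12] → 'djdj'.
Each match is replaced using the text its own group 1 captured.

'dj[qa]qa[dj]qadjqadj'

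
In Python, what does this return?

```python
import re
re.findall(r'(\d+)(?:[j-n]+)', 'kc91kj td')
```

['91']

`findall` collects group 1 from the one match (1 total).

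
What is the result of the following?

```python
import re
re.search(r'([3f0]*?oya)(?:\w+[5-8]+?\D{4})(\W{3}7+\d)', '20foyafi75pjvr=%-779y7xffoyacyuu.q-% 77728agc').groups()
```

('0foya', '=%-779')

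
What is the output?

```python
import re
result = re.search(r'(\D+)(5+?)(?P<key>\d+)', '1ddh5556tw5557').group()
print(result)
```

ddh5556

This matches one or more of a non-digit (captured); then one or more of a literal '5' (lazy) (captured); then one or more of a digit (captured as 'key').
Unlike `match`, `search` isn't anchored — it looks for the pattern anywhere in the string.
The match spans [1:8] → 'ddh5556'.
Captured: group 1 = 'ddh', group 2 = '5', group 3 = '556'.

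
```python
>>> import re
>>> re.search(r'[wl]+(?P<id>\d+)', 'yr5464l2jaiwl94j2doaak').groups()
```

The pattern matches one or more of one of [wl]; then one or more of a digit (captured as 'id').
Unlike `match`, `search` isn't anchored — it looks for the pattern anywhere in the string.
The match spans [6:8] → 'l2'.
Captured: group 1 = '2'.

('2',)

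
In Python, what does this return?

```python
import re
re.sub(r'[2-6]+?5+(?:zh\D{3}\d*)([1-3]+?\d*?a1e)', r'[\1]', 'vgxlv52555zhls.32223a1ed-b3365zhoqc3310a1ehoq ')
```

'vgxlv[3a1e]d-b[10a1e]hoq '

This matches one or more of a character in [2-6] (lazy), then one or more of a literal '5'; then the literal 'zh', then exactly 3 of a non-digit, then zero or more of a digit (non-capturing group); then one or more of a character in [1-3] (lazy), then zero or more of a digit (lazy), then the literal 'a1e' (captured).
Matches: at [5:23] → '52555zhls.32223a1e'; at [26:42] → '3365zhoqc3310a1e'.
`\1` in the replacement pulls in group 1's text for each match.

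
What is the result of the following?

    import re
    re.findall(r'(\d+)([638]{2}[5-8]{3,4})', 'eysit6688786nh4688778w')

This matches one or more of a digit (captured); then exactly 2 of one of [638], then 3 to 4 of a character in [5-8] (captured).
Walking the string: at [5:12] match '6688786', groups = ('66', '88786'); at [14:21] match '4688778', groups = ('46', '88778').
Multiple groups make `findall` return tuples — one 2-tuple for each match.

[('66', '88786'), ('46', '88778')]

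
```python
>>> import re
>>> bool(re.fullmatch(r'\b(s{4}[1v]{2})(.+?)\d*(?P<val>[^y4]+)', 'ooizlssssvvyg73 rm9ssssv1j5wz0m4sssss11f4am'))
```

Pattern: a word boundary (`\b`, zero-width); then exactly 4 of a literal 's', then exactly 2 of one of [1v] (captured); then one or more of any character (lazy) (captured); then zero or more of a digit; then one or more of any character except [y4] (captured as 'val').
`fullmatch` succeeds only if the pattern covers the string from start to end.
Here the string isn't matched end-to-end, so the call returns None, and `bool(None)` is False.

False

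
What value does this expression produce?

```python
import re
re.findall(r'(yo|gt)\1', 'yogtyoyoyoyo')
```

`\1` has to match the exact text group 1 already captured.
Because there's exactly one group, `findall` drops the full match and keeps group 1 from each hit.

['yo', 'yo']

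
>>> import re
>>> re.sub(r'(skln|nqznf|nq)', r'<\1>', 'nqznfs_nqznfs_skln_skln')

Alternation tries branches left to right and keeps the first one that lets the overall match succeed at that position.
Matches: at [0:5] → 'nqznf'; at [7:12] → 'nqznf'; at [14:18] → 'skln'; at [19:23] → 'skln'.
The replacement refers to a captured group, so each match is rewritten using its own captured text.

'<nqznf>s_<nqznf>s_<skln>_<skln>'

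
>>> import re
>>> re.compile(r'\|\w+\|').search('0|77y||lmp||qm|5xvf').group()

`search` walks the string left to right and returns the first match it finds.
The match spans [1:6] → '|77y|'.

'|77y|'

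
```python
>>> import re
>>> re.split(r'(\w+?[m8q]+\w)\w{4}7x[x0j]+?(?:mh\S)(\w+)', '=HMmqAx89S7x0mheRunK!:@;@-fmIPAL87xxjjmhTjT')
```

['=', 'HMmqA', 'RunK', '!:@;@-', 'fmI', 'jT', '']

`re.split` interleaves the captured-group text with the surrounding fragments.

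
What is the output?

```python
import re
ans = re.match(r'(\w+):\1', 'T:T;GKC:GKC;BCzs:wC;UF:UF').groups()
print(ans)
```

('T',)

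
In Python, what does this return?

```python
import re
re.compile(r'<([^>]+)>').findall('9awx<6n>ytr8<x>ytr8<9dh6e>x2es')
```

Scanning left to right: at [4:8] match '<6n>', group 1 = '6n'; at [12:15] match '<x>', group 1 = 'x'; at [19:26] match '<9dh6e>', group 1 = '9dh6e'.
With a single group, `findall` returns only what that group captured — 3 items.

['6n', 'x', '9dh6e']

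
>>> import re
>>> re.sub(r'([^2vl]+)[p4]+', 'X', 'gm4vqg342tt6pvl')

The pattern matches one or more of any character except [2vl] (captured); then one or more of one of [p4].
Matches: at [0:3] → 'gm4'; at [4:8] → 'qg34'; at [9:13] → 'tt6p'.
Every occurrence is swapped for 'X'.

'XvX2Xvl'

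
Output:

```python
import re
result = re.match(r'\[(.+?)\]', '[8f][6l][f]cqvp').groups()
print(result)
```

`re.match` only tries the pattern at the start of the string.
The match spans [0:4] → '[8f]'.
Captured: group 1 = '8f'.

('8f',)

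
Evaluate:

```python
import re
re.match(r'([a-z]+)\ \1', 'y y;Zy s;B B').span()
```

(0, 3)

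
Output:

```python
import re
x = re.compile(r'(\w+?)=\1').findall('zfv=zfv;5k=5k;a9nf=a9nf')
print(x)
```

['zfv', '5k', 'a9nf']

The backreference `\1` re-matches whatever the first group consumed, character for character.
Because there's exactly one group, `findall` drops the full match and keeps group 1 from each hit.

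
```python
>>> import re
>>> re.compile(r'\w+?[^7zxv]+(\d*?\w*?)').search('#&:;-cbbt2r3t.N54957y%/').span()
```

Pattern: one or more of a word character (lazy), then one or more of any character except [7zxv]; then zero or more of a digit (lazy), then zero or more of a word character (lazy) (captured).
`re.search` tries every starting position until one works.
The match spans [5:19] → 'cbbt2r3t.N5495'.
Captured: group 1 = ''.

(5, 19)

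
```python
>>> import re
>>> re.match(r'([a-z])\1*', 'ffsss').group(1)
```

A backreference is literal: `\1` must see the identical characters the first group matched.
`re.match` won't scan ahead — the pattern has to work from the very first character.
The match spans [0:2] → 'ff'.
Captured: group 1 = 'f'.

'f'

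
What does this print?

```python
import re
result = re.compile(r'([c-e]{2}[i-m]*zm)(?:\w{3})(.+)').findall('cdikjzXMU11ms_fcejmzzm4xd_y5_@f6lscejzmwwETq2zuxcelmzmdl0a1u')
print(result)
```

Pattern: exactly 2 of a character in [c-e], then zero or more of a character in [i-m], then the literal 'zm' (captured); then exactly 3 of a word character (non-capturing group); then one or more of any character (captured).
`findall` packs the 2 group values into a tuple for every match.

[('cejzm', 'Tq2zuxcelmzmdl0a1u')]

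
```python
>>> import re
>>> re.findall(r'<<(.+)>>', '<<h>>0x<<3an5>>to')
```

['h>>0x<<3an5']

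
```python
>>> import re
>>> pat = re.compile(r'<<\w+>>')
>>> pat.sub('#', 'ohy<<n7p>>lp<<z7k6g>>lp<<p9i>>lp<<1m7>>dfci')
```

Matches: at [3:10] → '<<n7p>>'; at [12:21] → '<<z7k6g>>'; at [23:30] → '<<p9i>>'; at [32:39] → '<<1m7>>'.
Every occurrence is swapped for '#'.

'ohy#lp#lp#lp#dfci'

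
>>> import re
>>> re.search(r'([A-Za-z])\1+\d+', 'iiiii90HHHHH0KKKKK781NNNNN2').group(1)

The match spans [0:7] → 'iiiii90'.
Captured: group 1 = 'i'.

'i'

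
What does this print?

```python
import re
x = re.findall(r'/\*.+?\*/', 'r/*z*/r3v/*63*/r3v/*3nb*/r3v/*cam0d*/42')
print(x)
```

['/*z*/', '/*63*/', '/*3nb*/', '/*cam0d*/']

With the lazy modifier that quantifier settles for the fewest repetitions that let the rest of the pattern succeed (the atoms after it are unaffected and can still be greedy).
Matches: at [1:6] → '/*z*/'; at [9:15] → '/*63*/'; at [18:25] → '/*3nb*/'; at [28:37] → '/*cam0d*/'.
Since nothing is captured, `findall` lists the 4 matched substrings directly.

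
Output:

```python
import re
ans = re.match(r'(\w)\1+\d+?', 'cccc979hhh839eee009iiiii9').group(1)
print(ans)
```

The match spans [0:5] → 'cccc9'.
Captured: group 1 = 'c'.

c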